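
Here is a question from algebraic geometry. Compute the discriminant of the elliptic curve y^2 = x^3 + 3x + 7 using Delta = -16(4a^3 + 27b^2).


Compute each component:
4a^3 = 4*3^3 = 4*27 = 108
27b^2 = 27*7^2 = 27*49 = 1323
4a^3 + 27b^2 = 108 + 1323 = 1431
Delta = -16*1431 = -22896

-22896


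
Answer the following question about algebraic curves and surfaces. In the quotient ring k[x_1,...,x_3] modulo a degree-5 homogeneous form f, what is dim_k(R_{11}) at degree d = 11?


For R = k[x_1,...,x_n]/(f) with f homogeneous of degree e:
The Hilbert series is (1 - t^e)/(1 - t)^n.
So h(d) = C(d+n-1, n-1) - C(d-e+n-1, n-1) for d >= e.
With n=3, e=5, d=11:
C(11+3-1, 3-1) = C(13, 2) = 78
C(11-5+3-1, 3-1) = C(8, 2) = 28
h(11) = 78 - 28 = 50

50


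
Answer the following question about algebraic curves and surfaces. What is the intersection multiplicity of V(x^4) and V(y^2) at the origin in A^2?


The intersection multiplicity of V(x^a) and V(y^b) at the origin is:
I(O; V(x^4), V(y^2)) = dim_k(k[x,y]/(x^4, y^2))
A basis for k[x,y]/(x^4, y^2) is the set of monomials x^i * y^j
where 0 <= i < 4 and 0 <= j < 2.
The number of such monomials is 4 * 2 = 8

8


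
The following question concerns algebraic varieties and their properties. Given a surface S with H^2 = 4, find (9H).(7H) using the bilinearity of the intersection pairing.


Using bilinearity of the intersection pairing on a surface S:
(aH).(bH) = ab * (H.H)
We have H^2 = 4.
D.E = (9H).(7H) = 9*7*4
= 63*4
= 252

252


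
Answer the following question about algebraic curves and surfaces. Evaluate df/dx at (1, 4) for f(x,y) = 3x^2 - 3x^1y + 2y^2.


df/dx = 2*3*x^1 + 1*(-3)*x^0*y
At (1,4): 2*3*1^1 + 1*(-3)*1^0*4
= 6 - 12
= -6

-6


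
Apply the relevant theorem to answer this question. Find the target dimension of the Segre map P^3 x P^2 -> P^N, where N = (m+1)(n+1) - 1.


The Segre embedding maps P^m x P^n into P^N via
all products of coordinates from each factor.
N = (m+1)(n+1) - 1
N = (3+1)(2+1) - 1
N = 4*3 - 1
N = 12 - 1 = 11

11


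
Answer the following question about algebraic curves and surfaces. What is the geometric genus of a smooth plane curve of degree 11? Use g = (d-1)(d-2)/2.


Using the genus formula for smooth plane curves:
g = (d-1)(d-2)/2
g = (11-1)(11-2)/2
g = 10*9/2
g = 90/2 = 45

45


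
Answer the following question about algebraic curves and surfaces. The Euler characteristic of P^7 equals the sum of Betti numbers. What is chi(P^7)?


The complex projective space P^7 has one cell in each even real dimension 0, 2, ..., 14.
The cohomology groups are H^{2k}(P^7) = Z for k = 0,...,7, and 0 otherwise.
Euler characteristic = sum of Betti numbers = 1 per even-dimensional cohomology group.
chi(P^7) = 7 + 1 = 8

8


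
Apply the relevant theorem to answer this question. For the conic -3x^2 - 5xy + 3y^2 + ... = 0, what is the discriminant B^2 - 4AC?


The discriminant of a conic Ax^2 + Bxy + Cy^2 + ... = 0 is B^2 - 4AC.
B^2 = (-5)^2 = 25
4AC = 4*(-3)*3 = -36
Discriminant = 25 + 36 = 61

61


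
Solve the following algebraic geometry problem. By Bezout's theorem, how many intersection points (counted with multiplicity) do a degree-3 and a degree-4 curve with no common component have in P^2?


Bezout's theorem states the intersection count equals the product of degrees.
Intersection count = 3 * 4 = 12

12


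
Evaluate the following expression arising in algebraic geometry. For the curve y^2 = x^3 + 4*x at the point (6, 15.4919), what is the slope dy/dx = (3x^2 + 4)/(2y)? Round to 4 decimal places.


Using implicit differentiation of y^2 = x^3 + 4*x:
2y * dy/dx = 3x^2 + 4
dy/dx = (3x^2 + 4)/(2y)
Numerator: 3*6^2 + 4 = 112
Denominator: 2*15.4919 = 30.9838
dy/dx = 112/30.9838 = 3.6148

3.6148


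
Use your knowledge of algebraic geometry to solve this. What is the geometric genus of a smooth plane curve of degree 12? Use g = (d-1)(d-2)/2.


Using the genus formula for smooth plane curves:
g = (d-1)(d-2)/2
g = (12-1)(12-2)/2
g = 11*10/2
g = 110/2 = 55

55


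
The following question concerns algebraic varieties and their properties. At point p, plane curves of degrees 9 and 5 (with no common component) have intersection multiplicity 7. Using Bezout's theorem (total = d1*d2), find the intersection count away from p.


By Bezout's theorem, the total intersection number is d1 * d2.
Total = 9 * 5 = 45
Intersection multiplicity at p = 7
Remaining intersections = 45 - 7 = 38

38


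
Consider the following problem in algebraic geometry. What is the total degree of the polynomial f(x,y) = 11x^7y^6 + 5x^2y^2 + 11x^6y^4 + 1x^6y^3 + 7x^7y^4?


Examine each term for its total degree (sum of exponents).
  Term '11x^7y^6' has total degree 7+6 = 13.
  Term '5x^2y^2' has total degree 2+2 = 4.
  Term '11x^6y^4' has total degree 6+4 = 10.
  Term '1x^6y^3' has total degree 6+3 = 9.
  Term '7x^7y^4' has total degree 7+4 = 11.
The maximum total degree among all terms is 13.

13


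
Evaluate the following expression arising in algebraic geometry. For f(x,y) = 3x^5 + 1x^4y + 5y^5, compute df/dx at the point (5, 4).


df/dx = 5*3*x^4 + 4*1*x^3*y
At (5,4): 5*3*5^4 + 4*1*5^3*4
= 9375 + 2000
= 11375

11375


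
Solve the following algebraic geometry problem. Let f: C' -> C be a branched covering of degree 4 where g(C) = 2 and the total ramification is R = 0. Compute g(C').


Riemann-Hurwitz formula: 2g' - 2 = d(2g - 2) + R
Given: d = 4, g = 2, R = 0
2g' - 2 = 4*(2*2 - 2) + 0
2g' - 2 = 4*2 + 0
2g' - 2 = 8 + 0 = 8
2g' = 10
g' = 5

5


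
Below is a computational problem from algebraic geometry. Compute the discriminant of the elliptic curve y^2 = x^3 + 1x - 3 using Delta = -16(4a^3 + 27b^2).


Compute each component:
4a^3 = 4*1^3 = 4*1 = 4
27b^2 = 27*(-3)^2 = 27*9 = 243
4a^3 + 27b^2 = 4 + 243 = 247
Delta = -16*247 = -3952

-3952


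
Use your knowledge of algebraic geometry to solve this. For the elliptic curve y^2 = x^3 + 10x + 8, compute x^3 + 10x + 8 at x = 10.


Compute x^3 + 10x + 8 at x = 10:
x^3 = 10^3 = 1000
10*x = 10*10 = 100
Sum: 1000 + 100 + 8 = 1108

1108


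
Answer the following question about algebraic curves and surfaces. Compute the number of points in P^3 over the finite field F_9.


P^3(F_9) has (q^(n+1) - 1)/(q - 1) points.
= 9^3 + 9^2 + 9^1 + 9^0
= 729 + 81 + 9 + 1
= 820

820


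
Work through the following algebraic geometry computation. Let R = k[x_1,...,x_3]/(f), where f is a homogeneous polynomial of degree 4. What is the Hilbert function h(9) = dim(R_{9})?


For R = k[x_1,...,x_n]/(f) with f homogeneous of degree e:
The Hilbert series is (1 - t^e)/(1 - t)^n.
So h(d) = C(d+n-1, n-1) - C(d-e+n-1, n-1) for d >= e.
With n=3, e=4, d=9:
C(9+3-1, 3-1) = C(11, 2) = 55
C(9-4+3-1, 3-1) = C(7, 2) = 21
h(9) = 55 - 21 = 34

34


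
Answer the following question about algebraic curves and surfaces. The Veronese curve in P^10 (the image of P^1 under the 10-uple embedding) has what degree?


The rational normal curve in P^10 is the image of P^1 under the 10-uple Veronese.
A general hyperplane in P^10 pulls back to a degree-10 form on P^1, which has 10 zeros,
so the curve meets a general hyperplane in 10 points. Degree = 10.

10


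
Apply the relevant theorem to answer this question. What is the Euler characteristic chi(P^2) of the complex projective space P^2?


The complex projective space P^2 has one cell in each even real dimension 0, 2, ..., 4.
The cohomology groups are H^{2k}(P^2) = Z for k = 0,...,2, and 0 otherwise.
Euler characteristic = sum of Betti numbers = 1 per even-dimensional cohomology group.
chi(P^2) = 2 + 1 = 3

3


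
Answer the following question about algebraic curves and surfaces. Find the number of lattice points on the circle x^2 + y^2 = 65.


Systematically check integer values of x where x^2 <= 65.
For each valid x, check if 65 - x^2 is a perfect square.
x=1: 65 - 1 = 64, sqrt = 8 (valid)
x=4: 65 - 16 = 49, sqrt = 7 (valid)
x=7: 65 - 49 = 16, sqrt = 4 (valid)
x=8: 65 - 64 = 1, sqrt = 1 (valid)
Total integer solutions found: 16

16


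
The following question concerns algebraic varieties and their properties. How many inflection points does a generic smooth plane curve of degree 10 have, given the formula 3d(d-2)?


For a general smooth plane curve C of degree d, the inflection points are
the intersection of C with its Hessian curve, which has degree 3(d-2).
By Bezout, the total intersection number is d * 3(d-2) = 10 * 24 = 240.
For a general curve every flex is ordinary, so each contributes
multiplicity 1 to C·Hess(C), and the number of distinct inflection
points is 3d(d-2).
Inflection points = 3*10*(10-2) = 3*10*8 = 240

240


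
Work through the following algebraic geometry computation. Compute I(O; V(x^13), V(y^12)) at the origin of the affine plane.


The intersection multiplicity of V(x^a) and V(y^b) at the origin is:
I(O; V(x^13), V(y^12)) = dim_k(k[x,y]/(x^13, y^12))
A basis for k[x,y]/(x^13, y^12) is the set of monomials x^i * y^j
where 0 <= i < 13 and 0 <= j < 12.
The number of such monomials is 13 * 12 = 156

156


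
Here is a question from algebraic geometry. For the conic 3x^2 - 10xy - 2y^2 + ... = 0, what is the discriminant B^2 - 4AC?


The discriminant of a conic Ax^2 + Bxy + Cy^2 + ... = 0 is B^2 - 4AC.
B^2 = (-10)^2 = 100
4AC = 4*3*(-2) = -24
Discriminant = 100 + 24 = 124

124


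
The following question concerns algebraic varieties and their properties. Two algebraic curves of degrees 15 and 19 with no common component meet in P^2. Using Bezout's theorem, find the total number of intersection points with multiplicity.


Bezout's theorem states the intersection count equals the product of degrees.
Intersection count = 15 * 19 = 285

285


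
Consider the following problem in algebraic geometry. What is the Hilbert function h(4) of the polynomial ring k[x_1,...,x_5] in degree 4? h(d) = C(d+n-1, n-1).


The Hilbert function for the polynomial ring in 5 variables is:
h(d) = C(d+n-1, n-1)
h(4) = C(4+5-1, 5-1) = C(8, 4)
= 8! / (4! * 4!)
= 70

70


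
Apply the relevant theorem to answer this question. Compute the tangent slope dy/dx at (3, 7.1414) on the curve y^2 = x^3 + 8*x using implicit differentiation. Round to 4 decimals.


Using implicit differentiation of y^2 = x^3 + 8*x:
2y * dy/dx = 3x^2 + 8
dy/dx = (3x^2 + 8)/(2y)
Numerator: 3*3^2 + 8 = 35
Denominator: 2*7.1414 = 14.2828
dy/dx = 35/14.2828 = 2.4505

2.4505


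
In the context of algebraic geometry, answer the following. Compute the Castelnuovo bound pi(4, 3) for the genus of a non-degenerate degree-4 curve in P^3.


Castelnuovo's bound: write d - 1 = m(r-1) + epsilon with 0 <= epsilon < r-1.
d - 1 = 4 - 1 = 3
r - 1 = 3 - 1 = 2
3 = 1*2 + 1, so m = 1, epsilon = 1
pi(d, r) = m(m-1)(r-1)/2 + m*epsilon
= 1*0*2/2 + 1*1
= 0/2 + 1
= 0 + 1 = 1

1


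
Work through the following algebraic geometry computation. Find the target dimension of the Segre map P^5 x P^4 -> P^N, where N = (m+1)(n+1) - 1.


The Segre embedding maps P^m x P^n into P^N via
all products of coordinates from each factor.
N = (m+1)(n+1) - 1
N = (5+1)(4+1) - 1
N = 6*5 - 1
N = 30 - 1 = 29

29


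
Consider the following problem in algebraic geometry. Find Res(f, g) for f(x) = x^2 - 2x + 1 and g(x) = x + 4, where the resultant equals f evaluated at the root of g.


For Res(f, x - c), we evaluate f at x = c.
f(-4) = (-4)^2 - 2*(-4) + 1
= 16 + 8 + 1
= 24 + 1 = 25
Res(f, g) = 25

25


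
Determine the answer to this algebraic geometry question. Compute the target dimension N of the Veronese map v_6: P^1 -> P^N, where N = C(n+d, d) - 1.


The Veronese embedding v_d: P^n -> P^N maps each point to all
degree-d monomials in n+1 homogeneous coordinates.
N = C(n+d, d) - 1
N = C(1+6, 6) - 1
N = C(7, 6) - 1
C(7, 6) = 7
N = 7 - 1 = 6

6


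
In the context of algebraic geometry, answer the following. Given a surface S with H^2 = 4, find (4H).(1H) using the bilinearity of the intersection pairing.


Using bilinearity of the intersection pairing on a surface S:
(aH).(bH) = ab * (H.H)
We have H^2 = 4.
D.E = (4H).(1H) = 4*1*4
= 4*4
= 16

16


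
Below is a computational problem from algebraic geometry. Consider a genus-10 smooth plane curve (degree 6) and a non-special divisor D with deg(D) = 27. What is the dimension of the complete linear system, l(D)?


First, compute the genus of a smooth plane curve of degree 6:
g = (d-1)(d-2)/2 = (6-1)(6-2)/2 = 10
For a non-special divisor D (i.e., h^1(D) = 0), Riemann-Roch gives:
l(D) = deg(D) - g + 1
Since deg(D) = 27 >= 2g - 1 = 19, D is non-special.
l(D) = 27 - 10 + 1 = 18

18


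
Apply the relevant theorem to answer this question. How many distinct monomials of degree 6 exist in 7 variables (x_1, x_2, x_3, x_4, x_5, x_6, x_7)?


The number of degree-6 monomials in 7 variables is C(d+n-1, n-1).
= C(6+7-1, 7-1) = C(12, 6)
= 924

924


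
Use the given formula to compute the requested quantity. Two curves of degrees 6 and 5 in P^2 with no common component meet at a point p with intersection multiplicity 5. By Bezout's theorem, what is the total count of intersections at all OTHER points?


By Bezout's theorem, the total intersection number is d1 * d2.
Total = 6 * 5 = 30
Intersection multiplicity at p = 5
Remaining intersections = 30 - 5 = 25

25


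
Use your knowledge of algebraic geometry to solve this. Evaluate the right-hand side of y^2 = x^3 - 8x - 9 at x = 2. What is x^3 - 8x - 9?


Compute x^3 - 8x - 9 at x = 2:
x^3 = 2^3 = 8
(-8)*x = (-8)*2 = -16
Sum: 8 - 16 - 9 = -17

-17


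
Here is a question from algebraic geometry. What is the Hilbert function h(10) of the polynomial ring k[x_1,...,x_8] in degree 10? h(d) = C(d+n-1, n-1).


The Hilbert function for the polynomial ring in 8 variables is:
h(d) = C(d+n-1, n-1)
h(10) = C(10+8-1, 8-1) = C(17, 7)
= 17! / (7! * 10!)
= 19448

19448


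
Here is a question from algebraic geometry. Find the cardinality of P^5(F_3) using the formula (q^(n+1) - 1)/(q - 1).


P^5(F_3) has (q^(n+1) - 1)/(q - 1) points.
= 3^5 + 3^4 + 3^3 + 3^2 + 3^1 + 3^0
= 243 + 81 + 27 + 9 + 3 + 1
= 364

364


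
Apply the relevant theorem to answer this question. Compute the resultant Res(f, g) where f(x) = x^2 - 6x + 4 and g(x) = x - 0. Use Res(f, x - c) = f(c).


For Res(f, x - c), we evaluate f at x = c.
f(0) = 0^2 - 6*0 + 4
= 0 + 0 + 4
= 0 + 4 = 4
Res(f, g) = 4

4


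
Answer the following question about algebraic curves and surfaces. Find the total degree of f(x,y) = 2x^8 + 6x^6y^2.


Examine each term for its total degree (sum of exponents).
  Term '2x^8' has total degree 8+0 = 8.
  Term '6x^6y^2' has total degree 6+2 = 8.
The maximum total degree among all terms is 8.

8


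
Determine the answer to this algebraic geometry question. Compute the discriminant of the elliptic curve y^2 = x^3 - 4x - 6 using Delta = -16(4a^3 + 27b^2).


Compute each component:
4a^3 = 4*(-4)^3 = 4*(-64) = -256
27b^2 = 27*(-6)^2 = 27*36 = 972
4a^3 + 27b^2 = -256 + 972 = 716
Delta = -16*716 = -11456

-11456


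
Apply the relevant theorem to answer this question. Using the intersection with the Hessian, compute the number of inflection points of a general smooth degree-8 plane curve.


For a general smooth plane curve C of degree d, the inflection points are
the intersection of C with its Hessian curve, which has degree 3(d-2).
By Bezout, the total intersection number is d * 3(d-2) = 8 * 18 = 144.
For a general curve every flex is ordinary, so each contributes
multiplicity 1 to C·Hess(C), and the number of distinct inflection
points is 3d(d-2).
Inflection points = 3*8*(8-2) = 3*8*6 = 144

144


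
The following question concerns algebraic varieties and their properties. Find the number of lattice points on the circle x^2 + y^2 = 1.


Systematically check integer values of x where x^2 <= 1.
For each valid x, check if 1 - x^2 is a perfect square.
x=0: 1 - 0 = 1, sqrt = 1 (valid)
x=1: 1 - 1 = 0, sqrt = 0 (valid)
Total integer solutions found: 4

4


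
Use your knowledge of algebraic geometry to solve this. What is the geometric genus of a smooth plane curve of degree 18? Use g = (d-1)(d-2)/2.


Using the genus formula for smooth plane curves:
g = (d-1)(d-2)/2
g = (18-1)(18-2)/2
g = 17*16/2
g = 272/2 = 136

136


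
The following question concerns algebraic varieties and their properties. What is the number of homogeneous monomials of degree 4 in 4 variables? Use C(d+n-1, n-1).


The number of degree-4 monomials in 4 variables is C(d+n-1, n-1).
= C(4+4-1, 4-1) = C(7, 3)
= 35

35


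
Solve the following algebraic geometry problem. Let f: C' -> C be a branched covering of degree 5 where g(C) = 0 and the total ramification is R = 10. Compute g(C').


Riemann-Hurwitz formula: 2g' - 2 = d(2g - 2) + R
Given: d = 5, g = 0, R = 10
2g' - 2 = 5*(2*0 - 2) + 10
2g' - 2 = 5*(-2) + 10
2g' - 2 = -10 + 10 = 0
2g' = 2
g' = 1

1


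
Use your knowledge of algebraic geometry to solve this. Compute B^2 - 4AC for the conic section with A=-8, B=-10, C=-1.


The discriminant of a conic Ax^2 + Bxy + Cy^2 + ... = 0 is B^2 - 4AC.
B^2 = (-10)^2 = 100
4AC = 4*(-8)*(-1) = 32
Discriminant = 100 - 32 = 68

68


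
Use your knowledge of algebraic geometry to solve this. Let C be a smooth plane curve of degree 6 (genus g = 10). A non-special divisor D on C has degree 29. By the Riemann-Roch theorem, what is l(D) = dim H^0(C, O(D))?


First, compute the genus of a smooth plane curve of degree 6:
g = (d-1)(d-2)/2 = (6-1)(6-2)/2 = 10
For a non-special divisor D (i.e., h^1(D) = 0), Riemann-Roch gives:
l(D) = deg(D) - g + 1
Since deg(D) = 29 >= 2g - 1 = 19, D is non-special.
l(D) = 29 - 10 + 1 = 20

20


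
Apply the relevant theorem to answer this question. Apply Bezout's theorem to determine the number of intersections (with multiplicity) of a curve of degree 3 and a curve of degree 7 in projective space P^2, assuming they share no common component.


Bezout's theorem states the intersection count equals the product of degrees.
Intersection count = 3 * 7 = 21

21


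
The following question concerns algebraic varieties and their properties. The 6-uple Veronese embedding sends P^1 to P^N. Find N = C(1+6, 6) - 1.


The Veronese embedding v_d: P^n -> P^N maps each point to all
degree-d monomials in n+1 homogeneous coordinates.
N = C(n+d, d) - 1
N = C(1+6, 6) - 1
N = C(7, 6) - 1
C(7, 6) = 7
N = 7 - 1 = 6

6


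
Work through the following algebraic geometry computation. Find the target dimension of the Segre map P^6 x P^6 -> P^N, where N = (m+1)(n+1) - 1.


The Segre embedding maps P^m x P^n into P^N via
all products of coordinates from each factor.
N = (m+1)(n+1) - 1
N = (6+1)(6+1) - 1
N = 7*7 - 1
N = 49 - 1 = 48

48


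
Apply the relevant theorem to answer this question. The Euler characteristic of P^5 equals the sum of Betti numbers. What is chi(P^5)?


The complex projective space P^5 has one cell in each even real dimension 0, 2, ..., 10.
The cohomology groups are H^{2k}(P^5) = Z for k = 0,...,5, and 0 otherwise.
Euler characteristic = sum of Betti numbers = 1 per even-dimensional cohomology group.
chi(P^5) = 5 + 1 = 6

6


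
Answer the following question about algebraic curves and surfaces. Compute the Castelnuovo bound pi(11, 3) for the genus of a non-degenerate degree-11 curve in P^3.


Castelnuovo's bound: write d - 1 = m(r-1) + epsilon with 0 <= epsilon < r-1.
d - 1 = 11 - 1 = 10
r - 1 = 3 - 1 = 2
10 = 5*2 + 0, so m = 5, epsilon = 0
pi(d, r) = m(m-1)(r-1)/2 + m*epsilon
= 5*4*2/2 + 5*0
= 40/2 + 0
= 20 + 0 = 20

20


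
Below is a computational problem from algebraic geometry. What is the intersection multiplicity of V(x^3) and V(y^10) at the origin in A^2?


The intersection multiplicity of V(x^a) and V(y^b) at the origin is:
I(O; V(x^3), V(y^10)) = dim_k(k[x,y]/(x^3, y^10))
A basis for k[x,y]/(x^3, y^10) is the set of monomials x^i * y^j
where 0 <= i < 3 and 0 <= j < 10.
The number of such monomials is 3 * 10 = 30

30


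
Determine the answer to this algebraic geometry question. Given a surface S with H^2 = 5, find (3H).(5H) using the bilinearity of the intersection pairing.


Using bilinearity of the intersection pairing on a surface S:
(aH).(bH) = ab * (H.H)
We have H^2 = 5.
D.E = (3H).(5H) = 3*5*5
= 15*5
= 75

75


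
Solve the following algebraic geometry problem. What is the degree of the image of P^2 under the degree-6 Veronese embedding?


The Veronese variety v_6(P^2) has degree d^r.
d^r = 6^2 = 36

36


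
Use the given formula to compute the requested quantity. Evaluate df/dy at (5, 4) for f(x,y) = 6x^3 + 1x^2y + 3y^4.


df/dy = 1*x^2 + 4*3*y^3
At (5,4): 1*5^2 + 4*3*4^3
= 25 + 768
= 793

793


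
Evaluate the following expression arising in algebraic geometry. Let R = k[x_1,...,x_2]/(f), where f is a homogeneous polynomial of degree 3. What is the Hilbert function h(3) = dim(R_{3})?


For R = k[x_1,...,x_n]/(f) with f homogeneous of degree e:
The Hilbert series is (1 - t^e)/(1 - t)^n.
So h(d) = C(d+n-1, n-1) - C(d-e+n-1, n-1) for d >= e.
With n=2, e=3, d=3:
C(3+2-1, 2-1) = C(4, 1) = 4
C(3-3+2-1, 2-1) = C(1, 1) = 1
h(3) = 4 - 1 = 3

3


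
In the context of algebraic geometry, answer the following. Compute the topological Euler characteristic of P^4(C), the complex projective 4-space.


The complex projective space P^4 has one cell in each even real dimension 0, 2, ..., 8.
The cohomology groups are H^{2k}(P^4) = Z for k = 0,...,4, and 0 otherwise.
Euler characteristic = sum of Betti numbers = 1 per even-dimensional cohomology group.
chi(P^4) = 4 + 1 = 5

5


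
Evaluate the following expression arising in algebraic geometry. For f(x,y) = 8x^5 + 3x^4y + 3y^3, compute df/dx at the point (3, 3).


df/dx = 5*8*x^4 + 4*3*x^3*y
At (3,3): 5*8*3^4 + 4*3*3^3*3
= 3240 + 972
= 4212

4212


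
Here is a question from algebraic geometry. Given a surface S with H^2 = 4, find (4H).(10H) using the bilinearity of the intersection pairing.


Using bilinearity of the intersection pairing on a surface S:
(aH).(bH) = ab * (H.H)
We have H^2 = 4.
D.E = (4H).(10H) = 4*10*4
= 40*4
= 160

160


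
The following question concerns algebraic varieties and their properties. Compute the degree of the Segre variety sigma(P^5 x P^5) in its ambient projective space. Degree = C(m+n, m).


The degree of the Segre variety P^5 x P^5 is C(m+n, m).
= C(10, 5)
= 252

252


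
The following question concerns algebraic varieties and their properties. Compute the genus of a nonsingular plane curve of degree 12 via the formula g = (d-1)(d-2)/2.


Using the genus formula for smooth plane curves:
g = (d-1)(d-2)/2
g = (12-1)(12-2)/2
g = 11*10/2
g = 110/2 = 55

55


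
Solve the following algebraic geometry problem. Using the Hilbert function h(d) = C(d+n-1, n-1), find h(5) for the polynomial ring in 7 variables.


The Hilbert function for the polynomial ring in 7 variables is:
h(d) = C(d+n-1, n-1)
h(5) = C(5+7-1, 7-1) = C(11, 6)
= 11! / (6! * 5!)
= 462

462


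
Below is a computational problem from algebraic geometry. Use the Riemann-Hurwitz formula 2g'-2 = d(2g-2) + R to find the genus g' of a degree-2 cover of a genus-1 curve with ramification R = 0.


Riemann-Hurwitz formula: 2g' - 2 = d(2g - 2) + R
Given: d = 2, g = 1, R = 0
2g' - 2 = 2*(2*1 - 2) + 0
2g' - 2 = 2*0 + 0
2g' - 2 = 0 + 0 = 0
2g' = 2
g' = 1

1


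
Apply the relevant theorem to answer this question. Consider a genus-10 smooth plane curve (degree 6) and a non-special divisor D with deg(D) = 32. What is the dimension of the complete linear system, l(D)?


First, compute the genus of a smooth plane curve of degree 6:
g = (d-1)(d-2)/2 = (6-1)(6-2)/2 = 10
For a non-special divisor D (i.e., h^1(D) = 0), Riemann-Roch gives:
l(D) = deg(D) - g + 1
Since deg(D) = 32 >= 2g - 1 = 19, D is non-special.
l(D) = 32 - 10 + 1 = 23

23


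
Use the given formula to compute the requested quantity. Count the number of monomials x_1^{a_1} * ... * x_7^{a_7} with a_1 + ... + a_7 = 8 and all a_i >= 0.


The number of degree-8 monomials in 7 variables is C(d+n-1, n-1).
= C(8+7-1, 7-1) = C(14, 6)
= 3003

3003


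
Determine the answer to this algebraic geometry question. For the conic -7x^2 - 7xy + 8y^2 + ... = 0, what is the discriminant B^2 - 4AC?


The discriminant of a conic Ax^2 + Bxy + Cy^2 + ... = 0 is B^2 - 4AC.
B^2 = (-7)^2 = 49
4AC = 4*(-7)*8 = -224
Discriminant = 49 + 224 = 273

273


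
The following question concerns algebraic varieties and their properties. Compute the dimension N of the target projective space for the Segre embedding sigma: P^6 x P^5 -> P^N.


The Segre embedding maps P^m x P^n into P^N via
all products of coordinates from each factor.
N = (m+1)(n+1) - 1
N = (6+1)(5+1) - 1
N = 7*6 - 1
N = 42 - 1 = 41

41


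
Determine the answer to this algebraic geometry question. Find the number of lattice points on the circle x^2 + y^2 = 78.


Systematically check integer values of x where x^2 <= 78.
For each valid x, check if 78 - x^2 is a perfect square.
Total integer solutions found: 0

0


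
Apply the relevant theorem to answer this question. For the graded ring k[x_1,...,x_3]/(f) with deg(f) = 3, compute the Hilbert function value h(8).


For R = k[x_1,...,x_n]/(f) with f homogeneous of degree e:
The Hilbert series is (1 - t^e)/(1 - t)^n.
So h(d) = C(d+n-1, n-1) - C(d-e+n-1, n-1) for d >= e.
With n=3, e=3, d=8:
C(8+3-1, 3-1) = C(10, 2) = 45
C(8-3+3-1, 3-1) = C(7, 2) = 21
h(8) = 45 - 21 = 24

24


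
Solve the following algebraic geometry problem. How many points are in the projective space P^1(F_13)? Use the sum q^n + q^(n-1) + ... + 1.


P^1(F_13) has (q^(n+1) - 1)/(q - 1) points.
= 13^1 + 13^0
= 13 + 1
= 14

14


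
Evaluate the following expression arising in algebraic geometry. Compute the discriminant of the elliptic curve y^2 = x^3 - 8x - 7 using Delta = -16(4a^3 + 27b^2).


Compute each component:
4a^3 = 4*(-8)^3 = 4*(-512) = -2048
27b^2 = 27*(-7)^2 = 27*49 = 1323
4a^3 + 27b^2 = -2048 + 1323 = -725
Delta = -16*(-725) = 11600

11600


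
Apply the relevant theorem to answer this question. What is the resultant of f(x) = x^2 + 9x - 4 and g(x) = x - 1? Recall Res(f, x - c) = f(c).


For Res(f, x - c), we evaluate f at x = c.
f(1) = 1^2 + 9*1 - 4
= 1 + 9 - 4
= 10 - 4 = 6
Res(f, g) = 6

6


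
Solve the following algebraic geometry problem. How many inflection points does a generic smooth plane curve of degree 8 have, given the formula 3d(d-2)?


For a general smooth plane curve C of degree d, the inflection points are
the intersection of C with its Hessian curve, which has degree 3(d-2).
By Bezout, the total intersection number is d * 3(d-2) = 8 * 18 = 144.
For a general curve every flex is ordinary, so each contributes
multiplicity 1 to C·Hess(C), and the number of distinct inflection
points is 3d(d-2).
Inflection points = 3*8*(8-2) = 3*8*6 = 144

144


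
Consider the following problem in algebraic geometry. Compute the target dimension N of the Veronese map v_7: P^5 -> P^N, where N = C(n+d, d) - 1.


The Veronese embedding v_d: P^n -> P^N maps each point to all
degree-d monomials in n+1 homogeneous coordinates.
N = C(n+d, d) - 1
N = C(5+7, 7) - 1
N = C(12, 7) - 1
C(12, 7) = 792
N = 792 - 1 = 791

791


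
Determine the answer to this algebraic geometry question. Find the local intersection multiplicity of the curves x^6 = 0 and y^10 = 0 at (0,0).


The intersection multiplicity of V(x^a) and V(y^b) at the origin is:
I(O; V(x^6), V(y^10)) = dim_k(k[x,y]/(x^6, y^10))
A basis for k[x,y]/(x^6, y^10) is the set of monomials x^i * y^j
where 0 <= i < 6 and 0 <= j < 10.
The number of such monomials is 6 * 10 = 60

60


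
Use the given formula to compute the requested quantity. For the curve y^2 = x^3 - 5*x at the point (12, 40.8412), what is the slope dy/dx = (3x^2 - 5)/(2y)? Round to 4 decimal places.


Using implicit differentiation of y^2 = x^3 - 5*x:
2y * dy/dx = 3x^2 - 5
dy/dx = (3x^2 - 5)/(2y)
Numerator: 3*12^2 - 5 = 427
Denominator: 2*40.8412 = 81.6824
dy/dx = 427/81.6824 = 5.2276

5.2276


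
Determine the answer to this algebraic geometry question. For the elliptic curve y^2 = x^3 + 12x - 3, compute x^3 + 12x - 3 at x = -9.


Compute x^3 + 12x - 3 at x = -9:
x^3 = (-9)^3 = -729
12*x = 12*(-9) = -108
Sum: -729 - 108 - 3 = -840

-840


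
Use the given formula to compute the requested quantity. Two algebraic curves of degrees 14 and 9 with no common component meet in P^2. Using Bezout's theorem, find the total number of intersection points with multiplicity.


Bezout's theorem states the intersection count equals the product of degrees.
Intersection count = 14 * 9 = 126

126


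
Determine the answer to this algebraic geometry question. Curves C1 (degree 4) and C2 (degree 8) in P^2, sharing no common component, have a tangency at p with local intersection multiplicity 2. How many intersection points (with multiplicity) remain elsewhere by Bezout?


By Bezout's theorem, the total intersection number is d1 * d2.
Total = 4 * 8 = 32
Intersection multiplicity at p = 2
Remaining intersections = 32 - 2 = 30

30


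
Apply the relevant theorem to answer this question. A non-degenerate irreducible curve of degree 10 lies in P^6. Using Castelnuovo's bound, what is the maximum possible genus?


Castelnuovo's bound: write d - 1 = m(r-1) + epsilon with 0 <= epsilon < r-1.
d - 1 = 10 - 1 = 9
r - 1 = 6 - 1 = 5
9 = 1*5 + 4, so m = 1, epsilon = 4
pi(d, r) = m(m-1)(r-1)/2 + m*epsilon
= 1*0*5/2 + 1*4
= 0/2 + 4
= 0 + 4 = 4

4


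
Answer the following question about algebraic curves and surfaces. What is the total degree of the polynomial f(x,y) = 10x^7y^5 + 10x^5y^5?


Examine each term for its total degree (sum of exponents).
  Term '10x^7y^5' has total degree 7+5 = 12.
  Term '10x^5y^5' has total degree 5+5 = 10.
The maximum total degree among all terms is 12.

12


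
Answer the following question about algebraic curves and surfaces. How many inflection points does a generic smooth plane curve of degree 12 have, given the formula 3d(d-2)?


For a general smooth plane curve C of degree d, the inflection points are
the intersection of C with its Hessian curve, which has degree 3(d-2).
By Bezout, the total intersection number is d * 3(d-2) = 12 * 30 = 360.
For a general curve every flex is ordinary, so each contributes
multiplicity 1 to C·Hess(C), and the number of distinct inflection
points is 3d(d-2).
Inflection points = 3*12*(12-2) = 3*12*10 = 360

360


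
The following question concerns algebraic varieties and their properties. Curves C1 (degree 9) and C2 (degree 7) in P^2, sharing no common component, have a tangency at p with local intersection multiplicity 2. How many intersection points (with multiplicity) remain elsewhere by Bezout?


By Bezout's theorem, the total intersection number is d1 * d2.
Total = 9 * 7 = 63
Intersection multiplicity at p = 2
Remaining intersections = 63 - 2 = 61

61


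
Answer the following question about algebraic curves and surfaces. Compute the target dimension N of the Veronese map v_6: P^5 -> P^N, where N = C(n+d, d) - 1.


The Veronese embedding v_d: P^n -> P^N maps each point to all
degree-d monomials in n+1 homogeneous coordinates.
N = C(n+d, d) - 1
N = C(5+6, 6) - 1
N = C(11, 6) - 1
C(11, 6) = 462
N = 462 - 1 = 461

461


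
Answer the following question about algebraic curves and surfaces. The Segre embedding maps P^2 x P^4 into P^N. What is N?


The Segre embedding maps P^m x P^n into P^N via
all products of coordinates from each factor.
N = (m+1)(n+1) - 1
N = (2+1)(4+1) - 1
N = 3*5 - 1
N = 15 - 1 = 14

14


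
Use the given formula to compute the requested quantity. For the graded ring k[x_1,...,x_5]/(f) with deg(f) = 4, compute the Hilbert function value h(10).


For R = k[x_1,...,x_n]/(f) with f homogeneous of degree e:
The Hilbert series is (1 - t^e)/(1 - t)^n.
So h(d) = C(d+n-1, n-1) - C(d-e+n-1, n-1) for d >= e.
With n=5, e=4, d=10:
C(10+5-1, 5-1) = C(14, 4) = 1001
C(10-4+5-1, 5-1) = C(10, 4) = 210
h(10) = 1001 - 210 = 791

791


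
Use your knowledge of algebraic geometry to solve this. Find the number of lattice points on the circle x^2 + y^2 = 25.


Systematically check integer values of x where x^2 <= 25.
For each valid x, check if 25 - x^2 is a perfect square.
x=0: 25 - 0 = 25, sqrt = 5 (valid)
x=3: 25 - 9 = 16, sqrt = 4 (valid)
x=4: 25 - 16 = 9, sqrt = 3 (valid)
x=5: 25 - 25 = 0, sqrt = 0 (valid)
Total integer solutions found: 12

12


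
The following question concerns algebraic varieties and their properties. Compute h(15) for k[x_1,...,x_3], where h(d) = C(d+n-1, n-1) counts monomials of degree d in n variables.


The Hilbert function for the polynomial ring in 3 variables is:
h(d) = C(d+n-1, n-1)
h(15) = C(15+3-1, 3-1) = C(17, 2)
= 17! / (2! * 15!)
= 136

136


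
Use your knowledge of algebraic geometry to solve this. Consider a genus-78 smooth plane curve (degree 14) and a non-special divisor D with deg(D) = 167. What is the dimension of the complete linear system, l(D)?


First, compute the genus of a smooth plane curve of degree 14:
g = (d-1)(d-2)/2 = (14-1)(14-2)/2 = 78
For a non-special divisor D (i.e., h^1(D) = 0), Riemann-Roch gives:
l(D) = deg(D) - g + 1
Since deg(D) = 167 >= 2g - 1 = 155, D is non-special.
l(D) = 167 - 78 + 1 = 90

90


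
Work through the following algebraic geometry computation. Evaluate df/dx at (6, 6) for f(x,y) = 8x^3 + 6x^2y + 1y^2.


df/dx = 3*8*x^2 + 2*6*x^1*y
At (6,6): 3*8*6^2 + 2*6*6^1*6
= 864 + 432
= 1296

1296


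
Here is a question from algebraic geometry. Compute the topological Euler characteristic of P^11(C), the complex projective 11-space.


The complex projective space P^11 has one cell in each even real dimension 0, 2, ..., 22.
The cohomology groups are H^{2k}(P^11) = Z for k = 0,...,11, and 0 otherwise.
Euler characteristic = sum of Betti numbers = 1 per even-dimensional cohomology group.
chi(P^11) = 11 + 1 = 12

12


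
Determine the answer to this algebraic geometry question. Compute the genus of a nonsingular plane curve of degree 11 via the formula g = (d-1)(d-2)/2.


Using the genus formula for smooth plane curves:
g = (d-1)(d-2)/2
g = (11-1)(11-2)/2
g = 10*9/2
g = 90/2 = 45

45


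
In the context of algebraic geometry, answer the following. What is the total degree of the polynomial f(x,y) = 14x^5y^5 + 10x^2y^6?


Examine each term for its total degree (sum of exponents).
  Term '14x^5y^5' has total degree 5+5 = 10.
  Term '10x^2y^6' has total degree 2+6 = 8.
The maximum total degree among all terms is 10.

10


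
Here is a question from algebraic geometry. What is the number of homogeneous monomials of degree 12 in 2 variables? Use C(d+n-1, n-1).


The number of degree-12 monomials in 2 variables is C(d+n-1, n-1).
= C(12+2-1, 2-1) = C(13, 1)
= 13

13


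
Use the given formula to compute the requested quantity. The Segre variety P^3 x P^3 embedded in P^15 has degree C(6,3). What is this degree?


The degree of the Segre variety P^3 x P^3 is C(m+n, m).
= C(6, 3)
= 20

20


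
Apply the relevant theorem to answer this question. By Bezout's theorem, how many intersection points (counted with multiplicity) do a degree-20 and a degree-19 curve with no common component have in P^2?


Bezout's theorem states the intersection count equals the product of degrees.
Intersection count = 20 * 19 = 380

380


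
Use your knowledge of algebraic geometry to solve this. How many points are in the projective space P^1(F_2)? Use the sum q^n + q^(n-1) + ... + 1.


P^1(F_2) has (q^(n+1) - 1)/(q - 1) points.
= 2^1 + 2^0
= 2 + 1
= 3

3


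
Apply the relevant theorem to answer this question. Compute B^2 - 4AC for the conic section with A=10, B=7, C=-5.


The discriminant of a conic Ax^2 + Bxy + Cy^2 + ... = 0 is B^2 - 4AC.
B^2 = 7^2 = 49
4AC = 4*10*(-5) = -200
Discriminant = 49 + 200 = 249

249


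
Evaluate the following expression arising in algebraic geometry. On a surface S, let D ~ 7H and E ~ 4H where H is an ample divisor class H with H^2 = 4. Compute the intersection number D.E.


Using bilinearity of the intersection pairing on a surface S:
(aH).(bH) = ab * (H.H)
We have H^2 = 4.
D.E = (7H).(4H) = 7*4*4
= 28*4
= 112

112


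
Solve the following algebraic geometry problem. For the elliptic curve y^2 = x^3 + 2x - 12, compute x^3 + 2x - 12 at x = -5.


Compute x^3 + 2x - 12 at x = -5:
x^3 = (-5)^3 = -125
2*x = 2*(-5) = -10
Sum: -125 - 10 - 12 = -147

-147


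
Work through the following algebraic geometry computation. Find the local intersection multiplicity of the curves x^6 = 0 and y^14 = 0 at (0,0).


The intersection multiplicity of V(x^a) and V(y^b) at the origin is:
I(O; V(x^6), V(y^14)) = dim_k(k[x,y]/(x^6, y^14))
A basis for k[x,y]/(x^6, y^14) is the set of monomials x^i * y^j
where 0 <= i < 6 and 0 <= j < 14.
The number of such monomials is 6 * 14 = 84

84


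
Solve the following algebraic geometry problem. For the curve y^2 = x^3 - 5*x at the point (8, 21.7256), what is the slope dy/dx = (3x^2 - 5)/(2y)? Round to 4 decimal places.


Using implicit differentiation of y^2 = x^3 - 5*x:
2y * dy/dx = 3x^2 - 5
dy/dx = (3x^2 - 5)/(2y)
Numerator: 3*8^2 - 5 = 187
Denominator: 2*21.7256 = 43.4512
dy/dx = 187/43.4512 = 4.3037

4.3037


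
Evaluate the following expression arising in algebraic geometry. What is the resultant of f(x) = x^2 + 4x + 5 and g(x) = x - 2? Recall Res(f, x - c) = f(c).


For Res(f, x - c), we evaluate f at x = c.
f(2) = 2^2 + 4*2 + 5
= 4 + 8 + 5
= 12 + 5 = 17
Res(f, g) = 17

17


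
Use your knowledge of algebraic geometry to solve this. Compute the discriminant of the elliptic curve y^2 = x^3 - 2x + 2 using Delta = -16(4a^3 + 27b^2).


Compute each component:
4a^3 = 4*(-2)^3 = 4*(-8) = -32
27b^2 = 27*2^2 = 27*4 = 108
4a^3 + 27b^2 = -32 + 108 = 76
Delta = -16*76 = -1216

-1216


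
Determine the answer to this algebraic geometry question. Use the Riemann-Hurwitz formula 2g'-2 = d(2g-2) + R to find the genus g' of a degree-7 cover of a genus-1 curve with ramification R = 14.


Riemann-Hurwitz formula: 2g' - 2 = d(2g - 2) + R
Given: d = 7, g = 1, R = 14
2g' - 2 = 7*(2*1 - 2) + 14
2g' - 2 = 7*0 + 14
2g' - 2 = 0 + 14 = 14
2g' = 16
g' = 8

8


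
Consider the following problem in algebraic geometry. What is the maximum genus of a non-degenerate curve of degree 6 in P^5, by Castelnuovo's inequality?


Castelnuovo's bound: write d - 1 = m(r-1) + epsilon with 0 <= epsilon < r-1.
d - 1 = 6 - 1 = 5
r - 1 = 5 - 1 = 4
5 = 1*4 + 1, so m = 1, epsilon = 1
pi(d, r) = m(m-1)(r-1)/2 + m*epsilon
= 1*0*4/2 + 1*1
= 0/2 + 1
= 0 + 1 = 1

1


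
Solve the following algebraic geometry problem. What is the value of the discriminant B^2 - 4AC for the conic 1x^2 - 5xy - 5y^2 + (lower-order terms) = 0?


The discriminant of a conic Ax^2 + Bxy + Cy^2 + ... = 0 is B^2 - 4AC.
B^2 = (-5)^2 = 25
4AC = 4*1*(-5) = -20
Discriminant = 25 + 20 = 45

45


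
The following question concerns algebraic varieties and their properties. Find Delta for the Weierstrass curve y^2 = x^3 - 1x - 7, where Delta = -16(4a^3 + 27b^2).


Compute each component:
4a^3 = 4*(-1)^3 = 4*(-1) = -4
27b^2 = 27*(-7)^2 = 27*49 = 1323
4a^3 + 27b^2 = -4 + 1323 = 1319
Delta = -16*1319 = -21104

-21104


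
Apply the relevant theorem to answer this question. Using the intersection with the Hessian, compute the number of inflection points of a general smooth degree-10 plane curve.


For a general smooth plane curve C of degree d, the inflection points are
the intersection of C with its Hessian curve, which has degree 3(d-2).
By Bezout, the total intersection number is d * 3(d-2) = 10 * 24 = 240.
For a general curve every flex is ordinary, so each contributes
multiplicity 1 to C·Hess(C), and the number of distinct inflection
points is 3d(d-2).
Inflection points = 3*10*(10-2) = 3*10*8 = 240

240


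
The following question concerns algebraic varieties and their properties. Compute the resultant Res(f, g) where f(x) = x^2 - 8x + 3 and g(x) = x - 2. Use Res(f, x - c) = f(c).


For Res(f, x - c), we evaluate f at x = c.
f(2) = 2^2 - 8*2 + 3
= 4 - 16 + 3
= -12 + 3 = -9
Res(f, g) = -9

-9
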